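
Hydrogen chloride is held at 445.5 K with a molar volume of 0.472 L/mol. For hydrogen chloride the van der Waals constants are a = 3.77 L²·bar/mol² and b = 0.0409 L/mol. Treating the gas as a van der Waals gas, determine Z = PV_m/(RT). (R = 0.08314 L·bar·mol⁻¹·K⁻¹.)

Z ≈ 0.8792

P = RT/(V_m − b) − a/V_m² = (0.08314)(445.5)/(0.472 − 0.0409) − 3.77/(0.472)²
  = 37.039/0.43110 − 16.922 = 85.917 − 16.922 = 68.995 bar
Z = PV_m/(RT) = (68.995)(0.472)/((0.08314)(445.5)) = 32.566/37.039 = 0.8792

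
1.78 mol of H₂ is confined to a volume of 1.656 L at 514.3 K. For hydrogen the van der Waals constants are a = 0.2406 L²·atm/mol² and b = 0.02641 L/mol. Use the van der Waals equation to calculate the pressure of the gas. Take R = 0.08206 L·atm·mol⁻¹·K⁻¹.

P = nRT/(V − nb) − a n²/V²
nRT/(V − nb) = (1.78)(0.08206)(514.3)/(1.656 − 1.78×0.02641) = 75.122/1.6090 = 46.689 atm
a n²/V² = (0.2406)(1.78)²/(1.656)² = 0.27798 atm
P = 46.689 − 0.27798 = 46.41 atm

P ≈ 46.41 atm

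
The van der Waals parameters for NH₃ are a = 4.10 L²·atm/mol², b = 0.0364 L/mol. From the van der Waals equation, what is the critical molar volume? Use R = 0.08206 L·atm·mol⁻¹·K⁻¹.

For a van der Waals gas, V_m,c = 3b.
V_m,c = 3×0.0364 = 0.1092 L/mol

V_m,c ≈ 0.1092 L/mol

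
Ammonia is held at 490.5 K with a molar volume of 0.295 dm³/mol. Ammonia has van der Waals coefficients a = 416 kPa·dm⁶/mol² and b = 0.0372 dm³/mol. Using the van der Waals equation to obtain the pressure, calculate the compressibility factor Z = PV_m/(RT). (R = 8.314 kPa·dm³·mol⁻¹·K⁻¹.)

Z ≈ 0.7985

P = RT/(V_m − b) − a/V_m² = (8.314)(490.5)/(0.295 − 0.0372) − 416/(0.295)²
  = 4078.0/0.25780 − 4780.2 = 15818 − 4780.2 = 11038 kPa
Z = PV_m/(RT) = (11038)(0.295)/((8.314)(490.5)) = 3256.2/4078.0 = 0.7985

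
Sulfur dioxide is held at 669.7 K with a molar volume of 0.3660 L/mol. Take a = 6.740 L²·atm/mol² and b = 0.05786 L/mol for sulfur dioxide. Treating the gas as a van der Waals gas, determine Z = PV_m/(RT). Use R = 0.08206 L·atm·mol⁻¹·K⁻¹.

P = RT/(V_m − b) − a/V_m² = (0.08206)(669.7)/(0.3660 − 0.05786) − 6.740/(0.3660)²
  = 54.956/0.30814 − 50.315 = 178.35 − 50.315 = 128.04 atm
Z = PV_m/(RT) = (128.04)(0.3660)/((0.08206)(669.7)) = 46.863/54.956 = 0.8527

Z ≈ 0.8527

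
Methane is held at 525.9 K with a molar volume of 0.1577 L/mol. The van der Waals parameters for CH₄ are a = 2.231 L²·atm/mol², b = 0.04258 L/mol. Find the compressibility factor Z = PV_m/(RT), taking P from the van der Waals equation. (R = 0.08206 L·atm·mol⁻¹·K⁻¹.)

P = RT/(V_m − b) − a/V_m² = (0.08206)(525.9)/(0.1577 − 0.04258) − 2.231/(0.1577)²
  = 43.155/0.11512 − 89.709 = 374.87 − 89.709 = 285.16 atm
Z = PV_m/(RT) = (285.16)(0.1577)/((0.08206)(525.9)) = 44.970/43.155 = 1.042

Z ≈ 1.042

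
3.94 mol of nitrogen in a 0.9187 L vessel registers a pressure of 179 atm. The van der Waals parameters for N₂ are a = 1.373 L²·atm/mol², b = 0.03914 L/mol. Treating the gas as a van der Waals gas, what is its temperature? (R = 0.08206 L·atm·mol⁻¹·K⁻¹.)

T ≈ 483.0 K

T = (P + a n²/V²)(V − nb)/(nR)
P + a n²/V² = 179 + (1.373)(3.94)²/(0.9187)² = 204.25 atm
V − nb = 0.9187 − (3.94)(0.03914) = 0.76449 L
T = (204.25)(0.76449)/((3.94)(0.08206)) = 483.0 K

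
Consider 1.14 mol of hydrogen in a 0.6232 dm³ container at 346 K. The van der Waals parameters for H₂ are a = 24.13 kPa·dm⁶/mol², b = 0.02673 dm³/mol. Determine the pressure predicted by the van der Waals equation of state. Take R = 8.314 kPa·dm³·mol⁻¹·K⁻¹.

P = nRT/(V − nb) − a n²/V²
nRT/(V − nb) = (1.14)(8.314)(346)/(0.6232 − 1.14×0.02673) = 3279.4/0.59273 = 5532.7 kPa
a n²/V² = (24.13)(1.14)²/(0.6232)² = 80.744 kPa
P = 5532.7 − 80.744 = 5452 kPa

P ≈ 5452 kPa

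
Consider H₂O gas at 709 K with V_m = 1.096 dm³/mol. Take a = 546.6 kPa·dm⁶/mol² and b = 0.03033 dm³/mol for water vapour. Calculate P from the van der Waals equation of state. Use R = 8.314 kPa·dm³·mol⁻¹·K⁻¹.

P ≈ 5076 kPa

P = RT/(V_m − b) − a/V_m²
RT/(V_m − b) = (8.314)(709)/(1.096 − 0.03033) = 5894.6/1.0657 = 5531.2 kPa
a/V_m² = 546.6/(1.096)² = 455.04 kPa
P = 5531.2 − 455.04 = 5076 kPa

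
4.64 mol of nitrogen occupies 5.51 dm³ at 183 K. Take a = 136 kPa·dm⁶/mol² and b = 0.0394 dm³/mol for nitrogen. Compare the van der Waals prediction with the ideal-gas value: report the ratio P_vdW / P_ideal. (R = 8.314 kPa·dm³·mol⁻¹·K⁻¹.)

Ideal: P_ideal = nRT/V = (4.64)(8.314)(183)/5.51 = 1281.23 kPa
vdW: P = nRT/(V − nb) − a n²/V² = 7059.58/5.32718 − 2928.03/30.3601 = 1325.20 − 96.4434 = 1228.76 kPa
Ratio = 1228.76/1281.23 = 0.9590

P_vdW / P_ideal ≈ 0.9590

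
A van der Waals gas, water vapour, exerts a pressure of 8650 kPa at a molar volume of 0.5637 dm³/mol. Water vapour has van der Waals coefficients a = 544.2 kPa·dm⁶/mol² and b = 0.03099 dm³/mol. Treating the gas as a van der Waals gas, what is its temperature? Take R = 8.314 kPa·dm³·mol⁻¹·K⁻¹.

T ≈ 664.0 K

T = (P + a/V_m²)(V_m − b)/R
P + a/V_m² = 8650 + 544.2/(0.5637)² = 10363 kPa
V_m − b = 0.5637 − 0.03099 = 0.53271 dm³/mol
T = (10363)(0.53271)/8.314 = 664.0 K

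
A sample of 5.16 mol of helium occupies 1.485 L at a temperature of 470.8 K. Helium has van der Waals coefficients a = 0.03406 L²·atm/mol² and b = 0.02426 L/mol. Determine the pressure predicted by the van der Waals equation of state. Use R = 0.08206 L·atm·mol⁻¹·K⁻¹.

P = nRT/(V − nb) − a n²/V²
nRT/(V − nb) = (5.16)(0.08206)(470.8)/(1.485 − 5.16×0.02426) = 199.35/1.3598 = 146.60 atm
a n²/V² = (0.03406)(5.16)²/(1.485)² = 0.41124 atm
P = 146.60 − 0.41124 = 146.2 atm

P ≈ 146.2 atm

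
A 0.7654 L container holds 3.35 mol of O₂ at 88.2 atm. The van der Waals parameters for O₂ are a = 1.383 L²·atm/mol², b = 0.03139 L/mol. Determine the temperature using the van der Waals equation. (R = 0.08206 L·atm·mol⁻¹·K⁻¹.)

T ≈ 275.5 K

T = (P + a n²/V²)(V − nb)/(nR)
P + a n²/V² = 88.2 + (1.383)(3.35)²/(0.7654)² = 114.69 atm
V − nb = 0.7654 − (3.35)(0.03139) = 0.66024 L
T = (114.69)(0.66024)/((3.35)(0.08206)) = 275.5 K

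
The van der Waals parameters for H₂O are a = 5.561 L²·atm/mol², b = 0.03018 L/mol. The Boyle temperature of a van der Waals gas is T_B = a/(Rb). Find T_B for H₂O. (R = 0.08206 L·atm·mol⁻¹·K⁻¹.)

T_B ≈ 2245 K

For a van der Waals gas the second virial coefficient B₂ = b − a/(RT) vanishes at T_B = a/(Rb).
T_B = 5.561/(0.08206×0.03018) = 5.561/0.0024766 = 2245 K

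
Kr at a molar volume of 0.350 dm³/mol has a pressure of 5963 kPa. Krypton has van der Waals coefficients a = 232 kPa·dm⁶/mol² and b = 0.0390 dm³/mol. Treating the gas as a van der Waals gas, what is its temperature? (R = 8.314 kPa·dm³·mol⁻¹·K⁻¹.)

T = (P + a/V_m²)(V_m − b)/R
P + a/V_m² = 5963 + 232/(0.350)² = 7856.9 kPa
V_m − b = 0.350 − 0.0390 = 0.31100 dm³/mol
T = (7856.9)(0.31100)/8.314 = 293.9 K

T ≈ 293.9 K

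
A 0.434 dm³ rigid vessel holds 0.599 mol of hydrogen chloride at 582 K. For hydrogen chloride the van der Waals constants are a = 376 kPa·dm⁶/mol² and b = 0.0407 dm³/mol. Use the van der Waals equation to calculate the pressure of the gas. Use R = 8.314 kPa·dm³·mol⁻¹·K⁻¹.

P ≈ 6360 kPa

P = nRT/(V − nb) − a n²/V²
nRT/(V − nb) = (0.599)(8.314)(582)/(0.434 − 0.599×0.0407) = 2898.4/0.40962 = 7075.8 kPa
a n²/V² = (376)(0.599)²/(0.434)² = 716.25 kPa
P = 7075.8 − 716.25 = 6360 kPa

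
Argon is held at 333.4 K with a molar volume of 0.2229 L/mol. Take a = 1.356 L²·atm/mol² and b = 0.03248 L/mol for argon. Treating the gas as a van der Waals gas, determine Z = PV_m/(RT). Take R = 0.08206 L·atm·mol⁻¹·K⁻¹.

Z ≈ 0.9482

P = RT/(V_m − b) − a/V_m² = (0.08206)(333.4)/(0.2229 − 0.03248) − 1.356/(0.2229)²
  = 27.359/0.19042 − 27.292 = 143.68 − 27.292 = 116.39 atm
Z = PV_m/(RT) = (116.39)(0.2229)/((0.08206)(333.4)) = 25.943/27.359 = 0.9482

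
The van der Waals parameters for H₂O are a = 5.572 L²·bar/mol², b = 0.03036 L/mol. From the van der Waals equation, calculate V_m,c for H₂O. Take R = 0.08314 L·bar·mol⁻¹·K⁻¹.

For a van der Waals gas, V_m,c = 3b.
V_m,c = 3×0.03036 = 0.09108 L/mol

V_m,c ≈ 0.09108 L/mol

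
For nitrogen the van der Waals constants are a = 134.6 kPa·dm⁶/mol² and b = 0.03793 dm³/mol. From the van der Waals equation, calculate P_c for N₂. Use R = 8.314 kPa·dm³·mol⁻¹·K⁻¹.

P_c ≈ 3465 kPa

For a van der Waals gas, P_c = a/(27b²).
P_c = 134.6/(27×(0.03793)²) = 134.6/0.038844 = 3465 kPa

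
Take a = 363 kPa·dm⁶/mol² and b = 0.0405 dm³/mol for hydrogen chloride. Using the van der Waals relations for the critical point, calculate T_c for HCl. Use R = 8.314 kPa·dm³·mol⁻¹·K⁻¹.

For a van der Waals gas, T_c = 8a/(27Rb).
T_c = 8×363/(27×8.314×0.0405) = 2904.0/9.0914 = 319.4 K

T_c ≈ 319.4 K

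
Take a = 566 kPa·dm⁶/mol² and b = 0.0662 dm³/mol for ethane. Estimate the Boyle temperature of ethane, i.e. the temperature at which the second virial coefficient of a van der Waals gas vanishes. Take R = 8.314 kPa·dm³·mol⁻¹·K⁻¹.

T_B ≈ 1028 K

For a van der Waals gas the second virial coefficient B₂ = b − a/(RT) vanishes at T_B = a/(Rb).
T_B = 566/(8.314×0.0662) = 566/0.55039 = 1028 K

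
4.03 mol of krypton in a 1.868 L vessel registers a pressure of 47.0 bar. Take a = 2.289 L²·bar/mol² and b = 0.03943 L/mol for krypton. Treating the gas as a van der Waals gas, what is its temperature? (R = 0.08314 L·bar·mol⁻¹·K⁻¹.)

T ≈ 294.1 K

T = (P + a n²/V²)(V − nb)/(nR)
P + a n²/V² = 47.0 + (2.289)(4.03)²/(1.868)² = 57.654 bar
V − nb = 1.868 − (4.03)(0.03943) = 1.7091 L
T = (57.654)(1.7091)/((4.03)(0.08314)) = 294.1 K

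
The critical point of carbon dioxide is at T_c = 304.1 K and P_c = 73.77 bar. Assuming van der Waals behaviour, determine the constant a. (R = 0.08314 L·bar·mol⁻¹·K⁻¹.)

From T_c = 8a/(27Rb) and P_c = a/(27b²): a = 27 R² T_c²/(64 P_c).
a = 27×(0.08314)²×(304.1)²/(64×73.77) = 17259/4721.3 = 3.656 L²·bar/mol²

a ≈ 3.656 L²·bar/mol²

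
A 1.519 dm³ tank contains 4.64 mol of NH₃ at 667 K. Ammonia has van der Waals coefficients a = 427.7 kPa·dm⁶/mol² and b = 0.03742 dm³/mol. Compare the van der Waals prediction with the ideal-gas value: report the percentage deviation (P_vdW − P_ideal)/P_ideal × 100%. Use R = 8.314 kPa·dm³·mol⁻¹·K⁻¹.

-10.65 %

Ideal: P_ideal = nRT/V = (4.64)(8.314)(667)/1.519 = 16939.3 kPa
vdW: P = nRT/(V − nb) − a n²/V² = 25730.8/1.34537 − 9208.21/2.30736 = 19125.4 − 3990.80 = 15134.6 kPa
% deviation = (15134.6 − 16939.3)/16939.3 × 100% = -10.65%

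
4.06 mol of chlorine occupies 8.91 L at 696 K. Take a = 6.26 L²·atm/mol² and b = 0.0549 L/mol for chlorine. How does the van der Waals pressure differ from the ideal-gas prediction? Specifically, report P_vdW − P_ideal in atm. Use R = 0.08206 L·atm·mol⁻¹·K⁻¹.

ΔP ≈ -0.632 atm

Ideal: P_ideal = nRT/V = (4.06)(0.08206)(696)/8.91 = 26.0249 atm
vdW: P = nRT/(V − nb) − a n²/V² = 231.882/8.68711 − 103.187/79.3881 = 26.6927 − 1.29978 = 25.3929 atm
ΔP = 25.3929 − 26.0249 = -0.632 atm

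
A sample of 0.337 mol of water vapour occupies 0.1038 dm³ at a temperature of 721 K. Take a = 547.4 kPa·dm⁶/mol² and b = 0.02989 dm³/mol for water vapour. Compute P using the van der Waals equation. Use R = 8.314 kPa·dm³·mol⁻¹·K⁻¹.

P = nRT/(V − nb) − a n²/V²
nRT/(V − nb) = (0.337)(8.314)(721)/(0.1038 − 0.337×0.02989) = 2020.1/0.093727 = 21553 kPa
a n²/V² = (547.4)(0.337)²/(0.1038)² = 5769.9 kPa
P = 21553 − 5769.9 = 15783 kPa

P ≈ 15783 kPa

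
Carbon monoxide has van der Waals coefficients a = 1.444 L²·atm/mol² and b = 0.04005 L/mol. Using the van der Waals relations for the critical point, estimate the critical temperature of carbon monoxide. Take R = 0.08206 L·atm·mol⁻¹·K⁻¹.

For a van der Waals gas, T_c = 8a/(27Rb).
T_c = 8×1.444/(27×0.08206×0.04005) = 11.552/0.088736 = 130.2 K

T_c ≈ 130.2 K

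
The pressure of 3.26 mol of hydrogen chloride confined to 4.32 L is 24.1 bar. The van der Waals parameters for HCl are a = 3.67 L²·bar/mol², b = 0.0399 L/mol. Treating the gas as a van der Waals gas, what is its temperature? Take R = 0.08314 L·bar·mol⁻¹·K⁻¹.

T ≈ 404.9 K

T = (P + a n²/V²)(V − nb)/(nR)
P + a n²/V² = 24.1 + (3.67)(3.26)²/(4.32)² = 26.190 bar
V − nb = 4.32 − (3.26)(0.0399) = 4.1899 L
T = (26.190)(4.1899)/((3.26)(0.08314)) = 404.9 K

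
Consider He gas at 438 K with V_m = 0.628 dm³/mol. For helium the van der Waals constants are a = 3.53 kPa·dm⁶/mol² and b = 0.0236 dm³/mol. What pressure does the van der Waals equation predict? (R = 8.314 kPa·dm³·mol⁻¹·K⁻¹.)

P = RT/(V_m − b) − a/V_m²
RT/(V_m − b) = (8.314)(438)/(0.628 − 0.0236) = 3641.5/0.60440 = 6025.0 kPa
a/V_m² = 3.53/(0.628)² = 8.9507 kPa
P = 6025.0 − 8.9507 = 6016 kPa

P ≈ 6016 kPa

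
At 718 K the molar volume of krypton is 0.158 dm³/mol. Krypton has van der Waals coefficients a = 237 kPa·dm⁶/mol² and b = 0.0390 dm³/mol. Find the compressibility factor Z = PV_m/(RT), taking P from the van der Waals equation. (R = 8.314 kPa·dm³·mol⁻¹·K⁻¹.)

P = RT/(V_m − b) − a/V_m² = (8.314)(718)/(0.158 − 0.0390) − 237/(0.158)²
  = 5969.5/0.11900 − 9493.7 = 50164 − 9493.7 = 40670 kPa
Z = PV_m/(RT) = (40670)(0.158)/((8.314)(718)) = 6425.9/5969.5 = 1.076

Z ≈ 1.076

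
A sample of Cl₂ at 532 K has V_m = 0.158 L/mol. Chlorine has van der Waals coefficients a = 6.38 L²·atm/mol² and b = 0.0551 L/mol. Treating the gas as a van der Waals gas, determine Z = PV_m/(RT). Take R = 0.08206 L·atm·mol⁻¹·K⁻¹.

P = RT/(V_m − b) − a/V_m² = (0.08206)(532)/(0.158 − 0.0551) − 6.38/(0.158)²
  = 43.656/0.10290 − 255.57 = 424.26 − 255.57 = 168.69 atm
Z = PV_m/(RT) = (168.69)(0.158)/((0.08206)(532)) = 26.653/43.656 = 0.6105

Z ≈ 0.6105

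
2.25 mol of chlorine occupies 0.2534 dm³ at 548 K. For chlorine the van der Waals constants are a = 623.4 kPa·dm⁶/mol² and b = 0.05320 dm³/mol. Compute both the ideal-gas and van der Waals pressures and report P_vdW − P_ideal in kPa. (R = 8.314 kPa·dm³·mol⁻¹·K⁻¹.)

Ideal: P_ideal = nRT/V = (2.25)(8.314)(548)/0.2534 = 40454.5 kPa
vdW: P = nRT/(V − nb) − a n²/V² = 10251.2/0.133700 − 3155.96/0.0642116 = 76673.1 − 49149.4 = 27523.7 kPa
ΔP = 27523.7 − 40454.5 = -12931 kPa

ΔP ≈ -12931 kPa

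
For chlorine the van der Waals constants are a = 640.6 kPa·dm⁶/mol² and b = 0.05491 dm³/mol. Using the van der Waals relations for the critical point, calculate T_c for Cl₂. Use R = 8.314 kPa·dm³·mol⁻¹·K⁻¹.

For a van der Waals gas, T_c = 8a/(27Rb).
T_c = 8×640.6/(27×8.314×0.05491) = 5124.8/12.326 = 415.8 K

T_c ≈ 415.8 K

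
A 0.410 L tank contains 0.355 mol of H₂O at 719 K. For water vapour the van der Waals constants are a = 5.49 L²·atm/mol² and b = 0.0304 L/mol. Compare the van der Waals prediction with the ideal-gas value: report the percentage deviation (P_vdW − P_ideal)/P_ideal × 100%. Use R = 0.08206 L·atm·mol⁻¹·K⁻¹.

Ideal: P_ideal = nRT/V = (0.355)(0.08206)(719)/0.410 = 51.0864 atm
vdW: P = nRT/(V − nb) − a n²/V² = 20.9454/0.399208 − 0.691877/0.168100 = 52.4674 − 4.11587 = 48.3515 atm
% deviation = (48.3515 − 51.0864)/51.0864 × 100% = -5.35%

-5.35 %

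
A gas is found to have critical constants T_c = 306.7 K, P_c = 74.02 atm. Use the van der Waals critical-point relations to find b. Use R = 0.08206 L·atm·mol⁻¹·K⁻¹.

From T_c = 8a/(27Rb) and P_c = a/(27b²): b = R T_c/(8 P_c).
b = (0.08206)(306.7)/(8×74.02) = 25.168/592.16 = 0.04250 L/mol

b ≈ 0.04250 L/mol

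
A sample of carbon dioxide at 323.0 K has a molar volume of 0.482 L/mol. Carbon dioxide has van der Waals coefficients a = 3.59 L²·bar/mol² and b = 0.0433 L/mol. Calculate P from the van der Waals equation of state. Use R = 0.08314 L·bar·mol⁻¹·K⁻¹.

P ≈ 45.76 bar

P = RT/(V_m − b) − a/V_m²
RT/(V_m − b) = (0.08314)(323.0)/(0.482 − 0.0433) = 26.854/0.43870 = 61.213 bar
a/V_m² = 3.59/(0.482)² = 15.453 bar
P = 61.213 − 15.453 = 45.76 bar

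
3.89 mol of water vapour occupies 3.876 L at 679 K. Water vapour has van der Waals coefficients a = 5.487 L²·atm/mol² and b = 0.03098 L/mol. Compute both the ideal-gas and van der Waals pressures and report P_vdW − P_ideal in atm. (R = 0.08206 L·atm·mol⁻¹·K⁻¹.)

Ideal: P_ideal = nRT/V = (3.89)(0.08206)(679)/3.876 = 55.9200 atm
vdW: P = nRT/(V − nb) − a n²/V² = 216.746/3.75549 − 83.0298/15.0234 = 57.7144 − 5.52670 = 52.1877 atm
ΔP = 52.1877 − 55.9200 = -3.732 atm

ΔP ≈ -3.732 atm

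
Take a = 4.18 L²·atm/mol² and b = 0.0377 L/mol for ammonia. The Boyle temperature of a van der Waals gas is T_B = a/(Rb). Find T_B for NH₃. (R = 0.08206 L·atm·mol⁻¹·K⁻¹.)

T_B ≈ 1351 K

For a van der Waals gas the second virial coefficient B₂ = b − a/(RT) vanishes at T_B = a/(Rb).
T_B = 4.18/(0.08206×0.0377) = 4.18/0.0030937 = 1351 K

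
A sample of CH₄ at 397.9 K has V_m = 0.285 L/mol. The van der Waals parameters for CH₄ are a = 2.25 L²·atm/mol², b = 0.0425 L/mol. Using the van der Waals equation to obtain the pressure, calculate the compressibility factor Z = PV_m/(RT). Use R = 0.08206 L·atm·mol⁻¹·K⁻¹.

Z ≈ 0.9335

P = RT/(V_m − b) − a/V_m² = (0.08206)(397.9)/(0.285 − 0.0425) − 2.25/(0.285)²
  = 32.652/0.24250 − 27.701 = 134.65 − 27.701 = 106.95 atm
Z = PV_m/(RT) = (106.95)(0.285)/((0.08206)(397.9)) = 30.481/32.652 = 0.9335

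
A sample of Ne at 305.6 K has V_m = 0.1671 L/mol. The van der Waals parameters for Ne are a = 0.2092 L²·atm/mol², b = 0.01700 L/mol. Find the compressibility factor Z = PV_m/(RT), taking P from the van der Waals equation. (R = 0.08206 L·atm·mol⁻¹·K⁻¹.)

Z ≈ 1.063

P = RT/(V_m − b) − a/V_m² = (0.08206)(305.6)/(0.1671 − 0.01700) − 0.2092/(0.1671)²
  = 25.078/0.15010 − 7.4922 = 167.08 − 7.4922 = 159.59 atm
Z = PV_m/(RT) = (159.59)(0.1671)/((0.08206)(305.6)) = 26.667/25.078 = 1.063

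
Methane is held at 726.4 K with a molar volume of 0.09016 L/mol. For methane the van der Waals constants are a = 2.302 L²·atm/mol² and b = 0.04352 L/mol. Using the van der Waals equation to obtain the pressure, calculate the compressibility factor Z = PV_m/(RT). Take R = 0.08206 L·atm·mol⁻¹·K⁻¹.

Z ≈ 1.505

P = RT/(V_m − b) − a/V_m² = (0.08206)(726.4)/(0.09016 − 0.04352) − 2.302/(0.09016)²
  = 59.608/0.046640 − 283.19 = 1278.0 − 283.19 = 994.8 atm
Z = PV_m/(RT) = (994.8)(0.09016)/((0.08206)(726.4)) = 89.691/59.608 = 1.505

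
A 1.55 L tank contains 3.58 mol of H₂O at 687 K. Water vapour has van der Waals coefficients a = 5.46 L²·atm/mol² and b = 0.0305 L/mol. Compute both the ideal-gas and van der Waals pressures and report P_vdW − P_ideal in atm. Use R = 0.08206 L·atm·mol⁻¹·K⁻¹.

ΔP ≈ -19.26 atm

Ideal: P_ideal = nRT/V = (3.58)(0.08206)(687)/1.55 = 130.209 atm
vdW: P = nRT/(V − nb) − a n²/V² = 201.823/1.44081 − 69.9775/2.40250 = 140.076 − 29.1270 = 110.949 atm
ΔP = 110.949 − 130.209 = -19.26 atm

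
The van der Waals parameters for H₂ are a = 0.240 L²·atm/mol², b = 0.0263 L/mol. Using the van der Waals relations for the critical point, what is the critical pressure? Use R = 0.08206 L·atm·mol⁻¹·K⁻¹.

P_c ≈ 12.85 atm

For a van der Waals gas, P_c = a/(27b²).
P_c = 0.240/(27×(0.0263)²) = 0.240/0.018676 = 12.85 atm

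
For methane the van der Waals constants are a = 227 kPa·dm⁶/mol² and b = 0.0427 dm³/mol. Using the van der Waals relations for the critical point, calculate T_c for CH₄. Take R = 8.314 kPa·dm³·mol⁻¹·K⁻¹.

For a van der Waals gas, T_c = 8a/(27Rb).
T_c = 8×227/(27×8.314×0.0427) = 1816.0/9.5852 = 189.5 K

T_c ≈ 189.5 K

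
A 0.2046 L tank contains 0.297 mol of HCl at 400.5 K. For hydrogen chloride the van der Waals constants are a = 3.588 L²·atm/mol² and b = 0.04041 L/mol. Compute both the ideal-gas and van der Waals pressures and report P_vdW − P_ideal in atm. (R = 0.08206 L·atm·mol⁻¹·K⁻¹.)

ΔP ≈ -4.588 atm

Ideal: P_ideal = nRT/V = (0.297)(0.08206)(400.5)/0.2046 = 47.7073 atm
vdW: P = nRT/(V − nb) − a n²/V² = 9.76091/0.192598 − 0.316494/0.0418612 = 50.6802 − 7.56056 = 43.1196 atm
ΔP = 43.1196 − 47.7073 = -4.588 atm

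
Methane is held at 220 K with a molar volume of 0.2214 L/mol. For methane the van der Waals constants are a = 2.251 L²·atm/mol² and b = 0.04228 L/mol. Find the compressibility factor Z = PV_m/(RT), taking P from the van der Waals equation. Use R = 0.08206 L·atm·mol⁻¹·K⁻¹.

P = RT/(V_m − b) − a/V_m² = (0.08206)(220)/(0.2214 − 0.04228) − 2.251/(0.2214)²
  = 18.053/0.17912 − 45.922 = 100.79 − 45.922 = 54.87 atm
Z = PV_m/(RT) = (54.87)(0.2214)/((0.08206)(220)) = 12.148/18.053 = 0.6729

Z ≈ 0.6729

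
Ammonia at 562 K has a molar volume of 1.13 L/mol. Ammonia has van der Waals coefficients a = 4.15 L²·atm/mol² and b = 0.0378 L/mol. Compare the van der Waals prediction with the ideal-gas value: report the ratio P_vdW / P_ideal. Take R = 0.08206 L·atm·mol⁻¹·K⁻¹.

P_vdW / P_ideal ≈ 0.9550

Ideal: P_ideal = RT/V_m = (0.08206)(562)/1.13 = 40.8121 atm
vdW: P = RT/(V_m − b) − a/V_m² = 46.1177/1.09220 − 4.15/1.27690 = 42.2246 − 3.25006 = 38.9745 atm
Ratio = 38.9745/40.8121 = 0.9550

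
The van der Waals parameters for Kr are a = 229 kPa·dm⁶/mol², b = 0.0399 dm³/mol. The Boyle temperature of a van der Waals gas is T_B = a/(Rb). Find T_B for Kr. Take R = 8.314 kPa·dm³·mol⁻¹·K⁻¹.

For a van der Waals gas the second virial coefficient B₂ = b − a/(RT) vanishes at T_B = a/(Rb).
T_B = 229/(8.314×0.0399) = 229/0.33173 = 690.3 K

T_B ≈ 690.3 K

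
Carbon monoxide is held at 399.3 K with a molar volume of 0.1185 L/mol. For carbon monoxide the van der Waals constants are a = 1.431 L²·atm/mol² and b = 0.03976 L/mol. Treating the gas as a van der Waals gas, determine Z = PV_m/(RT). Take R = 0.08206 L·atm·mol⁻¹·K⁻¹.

P = RT/(V_m − b) − a/V_m² = (0.08206)(399.3)/(0.1185 − 0.03976) − 1.431/(0.1185)²
  = 32.767/0.078740 − 101.91 = 416.14 − 101.91 = 314.23 atm
Z = PV_m/(RT) = (314.23)(0.1185)/((0.08206)(399.3)) = 37.236/32.767 = 1.136

Z ≈ 1.136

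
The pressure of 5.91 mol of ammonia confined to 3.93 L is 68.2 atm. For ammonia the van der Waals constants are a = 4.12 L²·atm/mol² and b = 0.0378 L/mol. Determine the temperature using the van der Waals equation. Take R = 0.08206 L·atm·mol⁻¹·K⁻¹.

T ≈ 592.5 K

T = (P + a n²/V²)(V − nb)/(nR)
P + a n²/V² = 68.2 + (4.12)(5.91)²/(3.93)² = 77.517 atm
V − nb = 3.93 − (5.91)(0.0378) = 3.7066 L
T = (77.517)(3.7066)/((5.91)(0.08206)) = 592.5 K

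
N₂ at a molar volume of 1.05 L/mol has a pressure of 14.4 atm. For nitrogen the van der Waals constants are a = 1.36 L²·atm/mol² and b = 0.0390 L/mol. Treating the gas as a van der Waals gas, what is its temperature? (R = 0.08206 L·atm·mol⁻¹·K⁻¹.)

T = (P + a/V_m²)(V_m − b)/R
P + a/V_m² = 14.4 + 1.36/(1.05)² = 15.634 atm
V_m − b = 1.05 − 0.0390 = 1.0110 L/mol
T = (15.634)(1.0110)/0.08206 = 192.6 K

T ≈ 192.6 K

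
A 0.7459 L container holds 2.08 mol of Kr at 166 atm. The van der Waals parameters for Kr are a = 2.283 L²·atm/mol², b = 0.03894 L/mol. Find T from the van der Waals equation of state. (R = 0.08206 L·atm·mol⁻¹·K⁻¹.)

T ≈ 715.8 K

T = (P + a n²/V²)(V − nb)/(nR)
P + a n²/V² = 166 + (2.283)(2.08)²/(0.7459)² = 183.75 atm
V − nb = 0.7459 − (2.08)(0.03894) = 0.66490 L
T = (183.75)(0.66490)/((2.08)(0.08206)) = 715.8 K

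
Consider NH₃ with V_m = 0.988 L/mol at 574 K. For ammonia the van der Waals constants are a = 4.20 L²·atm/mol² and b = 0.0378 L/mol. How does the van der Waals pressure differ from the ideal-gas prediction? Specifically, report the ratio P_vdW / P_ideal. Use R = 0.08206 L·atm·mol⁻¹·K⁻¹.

Ideal: P_ideal = RT/V_m = (0.08206)(574)/0.988 = 47.6745 atm
vdW: P = RT/(V_m − b) − a/V_m² = 47.1024/0.950200 − 4.20/0.976144 = 49.5710 − 4.30264 = 45.2684 atm
Ratio = 45.2684/47.6745 = 0.9495

P_vdW / P_ideal ≈ 0.9495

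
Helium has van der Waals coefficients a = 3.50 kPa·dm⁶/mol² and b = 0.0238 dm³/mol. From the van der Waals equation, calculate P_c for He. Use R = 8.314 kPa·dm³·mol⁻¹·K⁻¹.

P_c ≈ 228.8 kPa

For a van der Waals gas, P_c = a/(27b²).
P_c = 3.50/(27×(0.0238)²) = 3.50/0.015294 = 228.8 kPa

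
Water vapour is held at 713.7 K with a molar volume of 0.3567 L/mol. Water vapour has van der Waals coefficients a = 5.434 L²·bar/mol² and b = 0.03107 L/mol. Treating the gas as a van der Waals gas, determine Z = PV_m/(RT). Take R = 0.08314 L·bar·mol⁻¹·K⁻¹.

P = RT/(V_m − b) − a/V_m² = (0.08314)(713.7)/(0.3567 − 0.03107) − 5.434/(0.3567)²
  = 59.337/0.32563 − 42.708 = 182.22 − 42.708 = 139.51 bar
Z = PV_m/(RT) = (139.51)(0.3567)/((0.08314)(713.7)) = 49.763/59.337 = 0.8387

Z ≈ 0.8387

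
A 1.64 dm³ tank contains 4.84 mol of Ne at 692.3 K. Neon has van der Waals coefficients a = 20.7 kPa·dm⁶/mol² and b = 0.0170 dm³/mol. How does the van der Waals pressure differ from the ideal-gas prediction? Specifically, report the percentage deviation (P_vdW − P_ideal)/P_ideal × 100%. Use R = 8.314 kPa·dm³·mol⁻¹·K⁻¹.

4.22 %

Ideal: P_ideal = nRT/V = (4.84)(8.314)(692.3)/1.64 = 16986.6 kPa
vdW: P = nRT/(V − nb) − a n²/V² = 27858.0/1.55772 − 484.910/2.68960 = 17883.8 − 180.291 = 17703.5 kPa
% deviation = (17703.5 − 16986.6)/16986.6 × 100% = 4.22%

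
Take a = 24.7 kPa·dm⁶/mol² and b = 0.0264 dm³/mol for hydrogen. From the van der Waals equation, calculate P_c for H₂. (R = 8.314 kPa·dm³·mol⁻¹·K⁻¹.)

P_c ≈ 1313 kPa

For a van der Waals gas, P_c = a/(27b²).
P_c = 24.7/(27×(0.0264)²) = 24.7/0.018818 = 1313 kPa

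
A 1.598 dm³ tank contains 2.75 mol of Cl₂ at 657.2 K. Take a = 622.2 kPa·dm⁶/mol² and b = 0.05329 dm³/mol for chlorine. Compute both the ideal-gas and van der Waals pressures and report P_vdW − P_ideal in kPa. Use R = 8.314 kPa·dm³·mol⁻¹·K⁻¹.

ΔP ≈ -893 kPa

Ideal: P_ideal = nRT/V = (2.75)(8.314)(657.2)/1.598 = 9402.94 kPa
vdW: P = nRT/(V − nb) − a n²/V² = 15025.9/1.45145 − 4705.39/2.55360 = 10352.3 − 1842.65 = 8509.7 kPa
ΔP = 8509.7 − 9402.94 = -893 kPa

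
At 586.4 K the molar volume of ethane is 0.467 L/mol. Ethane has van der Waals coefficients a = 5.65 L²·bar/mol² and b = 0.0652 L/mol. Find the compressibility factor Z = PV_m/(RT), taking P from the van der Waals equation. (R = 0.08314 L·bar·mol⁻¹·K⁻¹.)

Z ≈ 0.9141

P = RT/(V_m − b) − a/V_m² = (0.08314)(586.4)/(0.467 − 0.0652) − 5.65/(0.467)²
  = 48.753/0.40180 − 25.907 = 121.34 − 25.907 = 95.43 bar
Z = PV_m/(RT) = (95.43)(0.467)/((0.08314)(586.4)) = 44.566/48.753 = 0.9141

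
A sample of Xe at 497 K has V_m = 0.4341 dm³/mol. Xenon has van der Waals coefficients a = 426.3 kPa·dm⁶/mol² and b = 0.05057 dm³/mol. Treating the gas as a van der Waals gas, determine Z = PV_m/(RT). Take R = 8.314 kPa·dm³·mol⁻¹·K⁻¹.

P = RT/(V_m − b) − a/V_m² = (8.314)(497)/(0.4341 − 0.05057) − 426.3/(0.4341)²
  = 4132.1/0.38353 − 2262.2 = 10774 − 2262.2 = 8512 kPa
Z = PV_m/(RT) = (8512)(0.4341)/((8.314)(497)) = 3695.1/4132.1 = 0.8942

Z ≈ 0.8942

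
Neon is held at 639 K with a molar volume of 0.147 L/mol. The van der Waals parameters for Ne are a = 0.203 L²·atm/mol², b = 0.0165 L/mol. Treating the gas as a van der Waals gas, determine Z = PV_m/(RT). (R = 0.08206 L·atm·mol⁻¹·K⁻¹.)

Z ≈ 1.100

P = RT/(V_m − b) − a/V_m² = (0.08206)(639)/(0.147 − 0.0165) − 0.203/(0.147)²
  = 52.436/0.13050 − 9.3942 = 401.81 − 9.3942 = 392.42 atm
Z = PV_m/(RT) = (392.42)(0.147)/((0.08206)(639)) = 57.686/52.436 = 1.100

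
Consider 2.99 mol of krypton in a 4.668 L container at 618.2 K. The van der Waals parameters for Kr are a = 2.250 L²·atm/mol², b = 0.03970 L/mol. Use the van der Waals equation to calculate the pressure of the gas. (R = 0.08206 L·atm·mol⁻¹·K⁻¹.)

P = nRT/(V − nb) − a n²/V²
nRT/(V − nb) = (2.99)(0.08206)(618.2)/(4.668 − 2.99×0.03970) = 151.68/4.5493 = 33.341 atm
a n²/V² = (2.250)(2.99)²/(4.668)² = 0.92313 atm
P = 33.341 − 0.92313 = 32.42 atm

P ≈ 32.42 atm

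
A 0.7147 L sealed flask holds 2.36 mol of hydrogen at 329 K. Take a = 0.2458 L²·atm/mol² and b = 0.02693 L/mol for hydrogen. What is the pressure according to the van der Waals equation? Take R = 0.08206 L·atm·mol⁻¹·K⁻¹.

P = nRT/(V − nb) − a n²/V²
nRT/(V − nb) = (2.36)(0.08206)(329)/(0.7147 − 2.36×0.02693) = 63.715/0.65115 = 97.850 atm
a n²/V² = (0.2458)(2.36)²/(0.7147)² = 2.6801 atm
P = 97.850 − 2.6801 = 95.17 atm

P ≈ 95.17 atm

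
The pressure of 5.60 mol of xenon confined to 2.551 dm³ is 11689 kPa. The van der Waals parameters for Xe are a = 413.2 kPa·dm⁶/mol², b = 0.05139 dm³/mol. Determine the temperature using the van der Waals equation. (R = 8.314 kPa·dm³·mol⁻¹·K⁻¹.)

T = (P + a n²/V²)(V − nb)/(nR)
P + a n²/V² = 11689 + (413.2)(5.60)²/(2.551)² = 13680 kPa
V − nb = 2.551 − (5.60)(0.05139) = 2.2632 dm³
T = (13680)(2.2632)/((5.60)(8.314)) = 665.0 K

T ≈ 665.0 K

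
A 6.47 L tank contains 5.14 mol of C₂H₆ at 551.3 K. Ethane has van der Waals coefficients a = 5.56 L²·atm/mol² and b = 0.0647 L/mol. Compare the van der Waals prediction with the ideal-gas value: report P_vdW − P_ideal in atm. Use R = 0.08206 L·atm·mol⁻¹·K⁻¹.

Ideal: P_ideal = nRT/V = (5.14)(0.08206)(551.3)/6.47 = 35.9400 atm
vdW: P = nRT/(V − nb) − a n²/V² = 232.532/6.13744 − 146.893/41.8609 = 37.8875 − 3.50907 = 34.3784 atm
ΔP = 34.3784 − 35.9400 = -1.562 atm

ΔP ≈ -1.562 atm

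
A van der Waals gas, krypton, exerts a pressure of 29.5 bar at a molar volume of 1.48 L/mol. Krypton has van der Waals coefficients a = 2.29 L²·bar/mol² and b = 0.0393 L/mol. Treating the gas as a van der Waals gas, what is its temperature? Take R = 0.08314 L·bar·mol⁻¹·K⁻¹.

T ≈ 529.3 K

T = (P + a/V_m²)(V_m − b)/R
P + a/V_m² = 29.5 + 2.29/(1.48)² = 30.545 bar
V_m − b = 1.48 − 0.0393 = 1.4407 L/mol
T = (30.545)(1.4407)/0.08314 = 529.3 K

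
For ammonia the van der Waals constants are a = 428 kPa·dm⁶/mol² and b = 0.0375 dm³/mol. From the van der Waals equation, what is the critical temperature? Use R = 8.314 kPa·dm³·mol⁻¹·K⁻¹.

T_c ≈ 406.8 K

For a van der Waals gas, T_c = 8a/(27Rb).
T_c = 8×428/(27×8.314×0.0375) = 3424.0/8.4179 = 406.8 K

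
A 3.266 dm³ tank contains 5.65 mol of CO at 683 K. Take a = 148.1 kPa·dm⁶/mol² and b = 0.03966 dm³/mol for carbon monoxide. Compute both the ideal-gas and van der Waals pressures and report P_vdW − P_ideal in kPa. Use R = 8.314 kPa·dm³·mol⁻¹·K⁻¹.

ΔP ≈ 280 kPa

Ideal: P_ideal = nRT/V = (5.65)(8.314)(683)/3.266 = 9823.43 kPa
vdW: P = nRT/(V − nb) − a n²/V² = 32083.3/3.04192 − 4727.72/10.6668 = 10547.1 − 443.218 = 10103.9 kPa
ΔP = 10103.9 − 9823.43 = 280 kPa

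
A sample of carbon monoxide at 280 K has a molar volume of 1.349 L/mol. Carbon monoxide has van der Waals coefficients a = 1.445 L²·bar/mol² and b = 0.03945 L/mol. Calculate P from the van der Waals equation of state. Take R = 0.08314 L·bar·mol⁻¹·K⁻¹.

P = RT/(V_m − b) − a/V_m²
RT/(V_m − b) = (0.08314)(280)/(1.349 − 0.03945) = 23.279/1.3096 = 17.776 bar
a/V_m² = 1.445/(1.349)² = 0.79404 bar
P = 17.776 − 0.79404 = 16.98 bar

P ≈ 16.98 bar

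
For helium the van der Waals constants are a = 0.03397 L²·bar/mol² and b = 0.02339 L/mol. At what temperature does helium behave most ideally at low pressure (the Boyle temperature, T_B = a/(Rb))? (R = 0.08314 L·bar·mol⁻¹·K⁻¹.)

For a van der Waals gas the second virial coefficient B₂ = b − a/(RT) vanishes at T_B = a/(Rb).
T_B = 0.03397/(0.08314×0.02339) = 0.03397/0.0019446 = 17.47 K

T_B ≈ 17.47 K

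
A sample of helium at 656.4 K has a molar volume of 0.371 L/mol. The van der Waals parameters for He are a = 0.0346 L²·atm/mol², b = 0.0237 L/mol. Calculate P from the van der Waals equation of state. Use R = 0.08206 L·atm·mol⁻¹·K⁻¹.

P = RT/(V_m − b) − a/V_m²
RT/(V_m − b) = (0.08206)(656.4)/(0.371 − 0.0237) = 53.864/0.34730 = 155.09 atm
a/V_m² = 0.0346/(0.371)² = 0.25138 atm
P = 155.09 − 0.25138 = 154.8 atm

P ≈ 154.8 atm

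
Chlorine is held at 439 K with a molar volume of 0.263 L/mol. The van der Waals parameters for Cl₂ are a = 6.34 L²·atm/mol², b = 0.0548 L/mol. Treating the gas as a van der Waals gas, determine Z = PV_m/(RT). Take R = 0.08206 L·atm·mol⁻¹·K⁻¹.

Z ≈ 0.5940

P = RT/(V_m − b) − a/V_m² = (0.08206)(439)/(0.263 − 0.0548) − 6.34/(0.263)²
  = 36.024/0.20820 − 91.660 = 173.03 − 91.660 = 81.37 atm
Z = PV_m/(RT) = (81.37)(0.263)/((0.08206)(439)) = 21.400/36.024 = 0.5940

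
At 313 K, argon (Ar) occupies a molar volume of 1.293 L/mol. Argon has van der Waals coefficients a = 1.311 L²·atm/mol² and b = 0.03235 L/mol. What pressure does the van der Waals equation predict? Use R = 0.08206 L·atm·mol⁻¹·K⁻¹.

P = RT/(V_m − b) − a/V_m²
RT/(V_m − b) = (0.08206)(313)/(1.293 − 0.03235) = 25.685/1.2607 = 20.374 atm
a/V_m² = 1.311/(1.293)² = 0.78416 atm
P = 20.374 − 0.78416 = 19.59 atm

P ≈ 19.59 atm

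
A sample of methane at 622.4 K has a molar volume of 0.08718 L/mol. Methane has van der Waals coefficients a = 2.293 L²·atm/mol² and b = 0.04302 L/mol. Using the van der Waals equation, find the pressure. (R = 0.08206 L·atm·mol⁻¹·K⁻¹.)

P ≈ 854.9 atm

P = RT/(V_m − b) − a/V_m²
RT/(V_m − b) = (0.08206)(622.4)/(0.08718 − 0.04302) = 51.074/0.044160 = 1156.6 atm
a/V_m² = 2.293/(0.08718)² = 301.70 atm
P = 1156.6 − 301.70 = 854.9 atm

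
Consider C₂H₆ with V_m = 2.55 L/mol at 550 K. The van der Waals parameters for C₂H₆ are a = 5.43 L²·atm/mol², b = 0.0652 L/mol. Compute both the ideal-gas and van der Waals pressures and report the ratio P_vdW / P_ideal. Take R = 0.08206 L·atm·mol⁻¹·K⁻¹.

P_vdW / P_ideal ≈ 0.9791

Ideal: P_ideal = RT/V_m = (0.08206)(550)/2.55 = 17.6992 atm
vdW: P = RT/(V_m − b) − a/V_m² = 45.1330/2.48480 − 5.43/6.50250 = 18.1636 − 0.835063 = 17.3285 atm
Ratio = 17.3285/17.6992 = 0.9791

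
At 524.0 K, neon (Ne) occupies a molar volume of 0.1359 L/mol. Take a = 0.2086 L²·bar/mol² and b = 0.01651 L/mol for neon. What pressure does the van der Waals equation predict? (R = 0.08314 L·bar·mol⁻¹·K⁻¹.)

P ≈ 353.6 bar

P = RT/(V_m − b) − a/V_m²
RT/(V_m − b) = (0.08314)(524.0)/(0.1359 − 0.01651) = 43.565/0.11939 = 364.90 bar
a/V_m² = 0.2086/(0.1359)² = 11.295 bar
P = 364.90 − 11.295 = 353.6 bar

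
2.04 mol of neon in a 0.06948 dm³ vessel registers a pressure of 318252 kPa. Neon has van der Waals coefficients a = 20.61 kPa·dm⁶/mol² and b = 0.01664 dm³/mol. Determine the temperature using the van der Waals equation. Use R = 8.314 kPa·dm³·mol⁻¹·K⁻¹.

T ≈ 704.0 K

T = (P + a n²/V²)(V − nb)/(nR)
P + a n²/V² = 318252 + (20.61)(2.04)²/(0.06948)² = 336019 kPa
V − nb = 0.06948 − (2.04)(0.01664) = 0.035534 dm³
T = (336019)(0.035534)/((2.04)(8.314)) = 704.0 K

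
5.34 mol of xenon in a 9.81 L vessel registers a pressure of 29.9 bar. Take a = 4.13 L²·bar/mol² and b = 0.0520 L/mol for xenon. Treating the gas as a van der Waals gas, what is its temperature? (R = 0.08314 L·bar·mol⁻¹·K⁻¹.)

T = (P + a n²/V²)(V − nb)/(nR)
P + a n²/V² = 29.9 + (4.13)(5.34)²/(9.81)² = 31.124 bar
V − nb = 9.81 − (5.34)(0.0520) = 9.5323 L
T = (31.124)(9.5323)/((5.34)(0.08314)) = 668.3 K

T ≈ 668.3 K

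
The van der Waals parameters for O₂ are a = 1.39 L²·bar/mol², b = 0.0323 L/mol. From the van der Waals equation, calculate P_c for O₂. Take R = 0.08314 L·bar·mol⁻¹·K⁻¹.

For a van der Waals gas, P_c = a/(27b²).
P_c = 1.39/(27×(0.0323)²) = 1.39/0.028169 = 49.35 bar

P_c ≈ 49.35 bar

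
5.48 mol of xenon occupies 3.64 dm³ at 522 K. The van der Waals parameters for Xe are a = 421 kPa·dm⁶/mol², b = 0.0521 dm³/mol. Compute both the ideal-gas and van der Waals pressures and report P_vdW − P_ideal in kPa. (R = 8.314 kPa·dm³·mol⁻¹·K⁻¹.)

Ideal: P_ideal = nRT/V = (5.48)(8.314)(522)/3.64 = 6533.71 kPa
vdW: P = nRT/(V − nb) − a n²/V² = 23782.7/3.35449 − 12642.8/13.2496 = 7089.81 − 954.202 = 6135.61 kPa
ΔP = 6135.61 − 6533.71 = -398.1 kPa

ΔP ≈ -398.1 kPa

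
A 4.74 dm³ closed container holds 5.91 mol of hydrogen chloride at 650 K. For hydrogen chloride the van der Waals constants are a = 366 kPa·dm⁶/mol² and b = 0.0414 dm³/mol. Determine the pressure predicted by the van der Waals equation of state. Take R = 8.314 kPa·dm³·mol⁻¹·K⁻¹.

P = nRT/(V − nb) − a n²/V²
nRT/(V − nb) = (5.91)(8.314)(650)/(4.74 − 5.91×0.0414) = 31938/4.4953 = 7104.8 kPa
a n²/V² = (366)(5.91)²/(4.74)² = 568.98 kPa
P = 7104.8 − 568.98 = 6536 kPa

P ≈ 6536 kPa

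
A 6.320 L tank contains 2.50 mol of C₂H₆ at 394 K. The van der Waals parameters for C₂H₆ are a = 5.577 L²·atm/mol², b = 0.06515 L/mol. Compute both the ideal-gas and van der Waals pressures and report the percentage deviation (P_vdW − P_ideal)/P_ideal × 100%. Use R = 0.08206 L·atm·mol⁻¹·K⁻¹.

-4.18 %

Ideal: P_ideal = nRT/V = (2.50)(0.08206)(394)/6.320 = 12.7894 atm
vdW: P = nRT/(V − nb) − a n²/V² = 80.8291/6.15713 − 34.8563/39.9424 = 13.1277 − 0.872664 = 12.2550 atm
% deviation = (12.2550 − 12.7894)/12.7894 × 100% = -4.18%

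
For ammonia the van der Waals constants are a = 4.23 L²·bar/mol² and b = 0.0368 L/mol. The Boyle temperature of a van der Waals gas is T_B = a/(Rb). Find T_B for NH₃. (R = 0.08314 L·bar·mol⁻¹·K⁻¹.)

T_B ≈ 1383 K

For a van der Waals gas the second virial coefficient B₂ = b − a/(RT) vanishes at T_B = a/(Rb).
T_B = 4.23/(0.08314×0.0368) = 4.23/0.0030596 = 1383 K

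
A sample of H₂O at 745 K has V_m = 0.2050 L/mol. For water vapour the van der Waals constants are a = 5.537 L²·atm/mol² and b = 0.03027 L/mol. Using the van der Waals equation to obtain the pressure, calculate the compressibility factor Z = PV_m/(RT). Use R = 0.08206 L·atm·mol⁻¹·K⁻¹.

P = RT/(V_m − b) − a/V_m² = (0.08206)(745)/(0.2050 − 0.03027) − 5.537/(0.2050)²
  = 61.135/0.17473 − 131.75 = 349.88 − 131.75 = 218.13 atm
Z = PV_m/(RT) = (218.13)(0.2050)/((0.08206)(745)) = 44.717/61.135 = 0.7314

Z ≈ 0.7314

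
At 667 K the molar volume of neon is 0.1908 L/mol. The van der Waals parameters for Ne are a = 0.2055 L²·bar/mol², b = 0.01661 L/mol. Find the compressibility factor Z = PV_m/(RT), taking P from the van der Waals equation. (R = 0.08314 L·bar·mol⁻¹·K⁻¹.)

P = RT/(V_m − b) − a/V_m² = (0.08314)(667)/(0.1908 − 0.01661) − 0.2055/(0.1908)²
  = 55.454/0.17419 − 5.6449 = 318.35 − 5.6449 = 312.71 bar
Z = PV_m/(RT) = (312.71)(0.1908)/((0.08314)(667)) = 59.665/55.454 = 1.076

Z ≈ 1.076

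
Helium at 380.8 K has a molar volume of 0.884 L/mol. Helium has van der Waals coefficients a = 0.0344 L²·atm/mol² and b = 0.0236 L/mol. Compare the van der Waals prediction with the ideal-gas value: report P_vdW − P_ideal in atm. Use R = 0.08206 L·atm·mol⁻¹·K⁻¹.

Ideal: P_ideal = RT/V_m = (0.08206)(380.8)/0.884 = 35.3489 atm
vdW: P = RT/(V_m − b) − a/V_m² = 31.2484/0.860400 − 0.0344/0.781456 = 36.3185 − 0.0440204 = 36.2745 atm
ΔP = 36.2745 − 35.3489 = 0.926 atm

ΔP ≈ 0.926 atm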